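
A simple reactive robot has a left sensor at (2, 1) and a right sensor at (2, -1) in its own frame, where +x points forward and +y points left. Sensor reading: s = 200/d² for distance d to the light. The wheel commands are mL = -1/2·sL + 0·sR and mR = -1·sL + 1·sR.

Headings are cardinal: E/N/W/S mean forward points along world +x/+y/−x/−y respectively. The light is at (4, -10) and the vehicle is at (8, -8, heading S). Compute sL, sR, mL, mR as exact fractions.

left sensor world pos  = (9, -10); dL² = 25
right sensor world pos = (7, -10); dR² = 9
sL = 200/25 = 8
sR = 200/9 = 200/9
mL = -1/2·sL + 0·sR = -4
mR = -1·sL + 1·sR = 128/9

8 200/9 -4 128/9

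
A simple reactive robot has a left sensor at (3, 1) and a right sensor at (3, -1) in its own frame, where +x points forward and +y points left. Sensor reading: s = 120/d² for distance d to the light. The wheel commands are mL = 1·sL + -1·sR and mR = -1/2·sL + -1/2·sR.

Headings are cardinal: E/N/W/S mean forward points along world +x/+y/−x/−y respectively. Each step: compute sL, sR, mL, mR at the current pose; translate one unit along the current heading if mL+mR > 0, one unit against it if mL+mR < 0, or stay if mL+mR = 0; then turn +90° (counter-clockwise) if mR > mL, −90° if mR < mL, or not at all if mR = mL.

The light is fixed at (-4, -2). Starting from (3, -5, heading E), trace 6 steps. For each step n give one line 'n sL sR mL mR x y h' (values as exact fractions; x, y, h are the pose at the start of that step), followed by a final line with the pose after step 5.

n=0: pose=(3,-5,E); sL=15/13, sR=30/29; mL=45/377, mR=-825/754; mL+mR=-735/754 → advance -1; mR−mL=-915/754 → turn -1·90°
n=1: pose=(2,-5,S); sL=24/17, sR=120/61; mL=-576/1037, mR=-1752/1037; mL+mR=-2328/1037 → advance -1; mR−mL=-1176/1037 → turn -1·90°
n=2: pose=(2,-4,W); sL=20/3, sR=12; mL=-16/3, mR=-28/3; mL+mR=-44/3 → advance -1; mR−mL=-4 → turn -1·90°
n=3: pose=(3,-4,N); sL=120/37, sR=24/13; mL=672/481, mR=-1224/481; mL+mR=-552/481 → advance -1; mR−mL=-1896/481 → turn -1·90°
n=4: pose=(3,-5,E); sL=15/13, sR=30/29; mL=45/377, mR=-825/754; mL+mR=-735/754 → advance -1; mR−mL=-915/754 → turn -1·90°
n=5: pose=(2,-5,S); sL=24/17, sR=120/61; mL=-576/1037, mR=-1752/1037; mL+mR=-2328/1037 → advance -1; mR−mL=-1176/1037 → turn -1·90°

0 15/13 30/29 45/377 -825/754 3 -5 E
1 24/17 120/61 -576/1037 -1752/1037 2 -5 S
2 20/3 12 -16/3 -28/3 2 -4 W
3 120/37 24/13 672/481 -1224/481 3 -4 N
4 15/13 30/29 45/377 -825/754 3 -5 E
5 24/17 120/61 -576/1037 -1752/1037 2 -5 S
final 2 -4 W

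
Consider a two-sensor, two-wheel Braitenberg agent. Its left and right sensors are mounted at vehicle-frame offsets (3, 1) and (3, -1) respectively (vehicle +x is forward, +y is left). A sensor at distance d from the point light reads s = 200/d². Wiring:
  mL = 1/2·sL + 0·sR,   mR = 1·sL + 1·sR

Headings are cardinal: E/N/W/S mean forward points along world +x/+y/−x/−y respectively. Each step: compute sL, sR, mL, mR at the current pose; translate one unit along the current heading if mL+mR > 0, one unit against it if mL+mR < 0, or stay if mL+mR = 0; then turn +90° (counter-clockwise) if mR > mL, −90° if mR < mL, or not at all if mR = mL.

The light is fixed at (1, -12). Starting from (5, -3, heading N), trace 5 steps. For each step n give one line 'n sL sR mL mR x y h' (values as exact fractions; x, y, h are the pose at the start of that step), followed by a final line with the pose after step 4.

0 200/153 200/169 100/153 64400/25857 5 -3 N
1 100/41 100/61 50/41 10200/2501 5 -2 W
2 40/13 200/53 20/13 4720/689 4 -2 S
3 25/17 2 25/34 59/17 4 -3 E
4 200/153 200/169 100/153 64400/25857 5 -3 N
final 5 -2 W

n=0: pose=(5,-3,N); sL=200/153, sR=200/169; mL=100/153, mR=64400/25857; mL+mR=27100/8619 → advance +1; mR−mL=47500/25857 → turn +1·90°
n=1: pose=(5,-2,W); sL=100/41, sR=100/61; mL=50/41, mR=10200/2501; mL+mR=13250/2501 → advance +1; mR−mL=7150/2501 → turn +1·90°
n=2: pose=(4,-2,S); sL=40/13, sR=200/53; mL=20/13, mR=4720/689; mL+mR=5780/689 → advance +1; mR−mL=3660/689 → turn +1·90°
n=3: pose=(4,-3,E); sL=25/17, sR=2; mL=25/34, mR=59/17; mL+mR=143/34 → advance +1; mR−mL=93/34 → turn +1·90°
n=4: pose=(5,-3,N); sL=200/153, sR=200/169; mL=100/153, mR=64400/25857; mL+mR=27100/8619 → advance +1; mR−mL=47500/25857 → turn +1·90°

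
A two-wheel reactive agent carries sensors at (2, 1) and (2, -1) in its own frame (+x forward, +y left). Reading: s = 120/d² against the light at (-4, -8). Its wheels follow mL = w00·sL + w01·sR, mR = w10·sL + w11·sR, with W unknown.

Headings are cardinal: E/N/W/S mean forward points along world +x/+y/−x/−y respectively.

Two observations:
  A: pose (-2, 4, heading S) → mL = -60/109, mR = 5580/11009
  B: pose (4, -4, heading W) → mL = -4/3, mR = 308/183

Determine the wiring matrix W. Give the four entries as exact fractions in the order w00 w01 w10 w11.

obs A: pose=(-2,4,S) → sL=120/109, sR=120/101, mL=-60/109, mR=5580/11009
obs B: pose=(4,-4,W) → sL=8/3, sR=120/61, mL=-4/3, mR=308/183
sensor matrix S = [[120/109, 120/101], [8/3, 120/61]]; det S = -673280/671549
solve [mL_A; mL_B] = S·[w00; w01] and [mR_A; mR_B] = S·[w10; w11]:
  w00 = -1/2, w01 = 0, w10 = 1, w11 = -1/2

-1/2 0 1 -1/2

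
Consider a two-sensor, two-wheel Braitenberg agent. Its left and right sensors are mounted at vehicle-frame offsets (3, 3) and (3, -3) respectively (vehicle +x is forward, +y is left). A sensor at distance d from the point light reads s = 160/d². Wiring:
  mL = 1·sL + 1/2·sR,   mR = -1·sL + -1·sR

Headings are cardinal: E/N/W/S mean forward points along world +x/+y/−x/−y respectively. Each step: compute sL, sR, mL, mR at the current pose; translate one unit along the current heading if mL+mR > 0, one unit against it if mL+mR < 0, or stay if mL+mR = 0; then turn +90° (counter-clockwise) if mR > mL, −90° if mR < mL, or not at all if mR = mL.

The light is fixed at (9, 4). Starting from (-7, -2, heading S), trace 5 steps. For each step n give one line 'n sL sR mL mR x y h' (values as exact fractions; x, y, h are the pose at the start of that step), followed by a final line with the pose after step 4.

0 16/25 80/221 4536/5525 -5536/5525 -7 -2 S
1 32/85 32/73 3696/6205 -5056/6205 -7 -1 W
2 20/41 40/37 1560/1517 -2380/1517 -6 -1 N
3 160/153 32/45 1072/765 -448/255 -6 -2 E
4 16/25 80/221 4536/5525 -5536/5525 -7 -2 S
final -7 -1 W

n=0: pose=(-7,-2,S); sL=16/25, sR=80/221; mL=4536/5525, mR=-5536/5525; mL+mR=-40/221 → advance -1; mR−mL=-10072/5525 → turn -1·90°
n=1: pose=(-7,-1,W); sL=32/85, sR=32/73; mL=3696/6205, mR=-5056/6205; mL+mR=-16/73 → advance -1; mR−mL=-8752/6205 → turn -1·90°
n=2: pose=(-6,-1,N); sL=20/41, sR=40/37; mL=1560/1517, mR=-2380/1517; mL+mR=-20/37 → advance -1; mR−mL=-3940/1517 → turn -1·90°
n=3: pose=(-6,-2,E); sL=160/153, sR=32/45; mL=1072/765, mR=-448/255; mL+mR=-16/45 → advance -1; mR−mL=-2416/765 → turn -1·90°
n=4: pose=(-7,-2,S); sL=16/25, sR=80/221; mL=4536/5525, mR=-5536/5525; mL+mR=-40/221 → advance -1; mR−mL=-10072/5525 → turn -1·90°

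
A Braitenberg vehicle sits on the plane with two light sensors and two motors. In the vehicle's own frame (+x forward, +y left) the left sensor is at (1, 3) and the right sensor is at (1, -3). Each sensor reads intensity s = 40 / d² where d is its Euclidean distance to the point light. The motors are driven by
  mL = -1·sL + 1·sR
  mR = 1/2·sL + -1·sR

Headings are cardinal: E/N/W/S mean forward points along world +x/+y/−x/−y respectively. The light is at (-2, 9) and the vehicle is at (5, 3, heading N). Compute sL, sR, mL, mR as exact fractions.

40/41 8/25 -672/1025 172/1025

left sensor world pos  = (2, 4); dL² = 41
right sensor world pos = (8, 4); dR² = 125
sL = 40/41 = 40/41
sR = 40/125 = 8/25
mL = -1·sL + 1·sR = -672/1025
mR = 1/2·sL + -1·sR = 172/1025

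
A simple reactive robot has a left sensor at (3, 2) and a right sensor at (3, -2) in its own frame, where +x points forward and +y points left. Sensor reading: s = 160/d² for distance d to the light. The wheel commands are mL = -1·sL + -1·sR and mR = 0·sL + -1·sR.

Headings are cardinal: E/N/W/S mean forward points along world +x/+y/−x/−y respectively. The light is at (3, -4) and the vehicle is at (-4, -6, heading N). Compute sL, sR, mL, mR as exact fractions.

left sensor world pos  = (-6, -3); dL² = 82
right sensor world pos = (-2, -3); dR² = 26
sL = 160/82 = 80/41
sR = 160/26 = 80/13
mL = -1·sL + -1·sR = -4320/533
mR = 0·sL + -1·sR = -80/13

80/41 80/13 -4320/533 -80/13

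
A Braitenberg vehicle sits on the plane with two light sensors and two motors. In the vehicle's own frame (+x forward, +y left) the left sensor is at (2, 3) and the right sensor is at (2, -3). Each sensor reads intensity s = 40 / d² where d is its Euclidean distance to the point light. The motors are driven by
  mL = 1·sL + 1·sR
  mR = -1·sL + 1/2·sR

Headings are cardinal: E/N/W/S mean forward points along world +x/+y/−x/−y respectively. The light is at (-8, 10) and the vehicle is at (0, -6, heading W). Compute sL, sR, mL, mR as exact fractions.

left sensor world pos  = (-2, -9); dL² = 397
right sensor world pos = (-2, -3); dR² = 205
sL = 40/397 = 40/397
sR = 40/205 = 8/41
mL = 1·sL + 1·sR = 4816/16277
mR = -1·sL + 1/2·sR = -52/16277

40/397 8/41 4816/16277 -52/16277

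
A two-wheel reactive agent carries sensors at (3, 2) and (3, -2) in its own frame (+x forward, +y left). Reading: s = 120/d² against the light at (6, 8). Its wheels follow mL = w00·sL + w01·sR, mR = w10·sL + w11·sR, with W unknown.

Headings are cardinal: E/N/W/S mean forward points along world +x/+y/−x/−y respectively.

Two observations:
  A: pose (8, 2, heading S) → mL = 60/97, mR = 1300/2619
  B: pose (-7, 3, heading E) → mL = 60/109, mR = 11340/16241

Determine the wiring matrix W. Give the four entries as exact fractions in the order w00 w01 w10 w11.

obs A: pose=(8,2,S) → sL=120/97, sR=40/27, mL=60/97, mR=1300/2619
obs B: pose=(-7,3,E) → sL=120/109, sR=120/149, mL=60/109, mR=11340/16241
sensor matrix S = [[120/97, 40/27], [120/109, 120/149]]; det S = -8998400/14178393
solve [mL_A; mL_B] = S·[w00; w01] and [mR_A; mR_B] = S·[w10; w11]:
  w00 = 1/2, w01 = 0, w10 = 1, w11 = -1/2

1/2 0 1 -1/2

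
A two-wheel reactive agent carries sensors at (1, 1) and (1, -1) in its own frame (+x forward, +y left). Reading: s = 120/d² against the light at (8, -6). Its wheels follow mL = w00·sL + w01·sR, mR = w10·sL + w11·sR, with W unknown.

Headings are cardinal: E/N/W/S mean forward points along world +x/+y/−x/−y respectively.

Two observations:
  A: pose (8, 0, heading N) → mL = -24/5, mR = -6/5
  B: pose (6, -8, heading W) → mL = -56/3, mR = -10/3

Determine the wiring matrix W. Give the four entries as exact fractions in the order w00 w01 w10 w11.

obs A: pose=(8,0,N) → sL=12/5, sR=12/5, mL=-24/5, mR=-6/5
obs B: pose=(6,-8,W) → sL=20/3, sR=12, mL=-56/3, mR=-10/3
sensor matrix S = [[12/5, 12/5], [20/3, 12]]; det S = 64/5
solve [mL_A; mL_B] = S·[w00; w01] and [mR_A; mR_B] = S·[w10; w11]:
  w00 = -1, w01 = -1, w10 = -1/2, w11 = 0

-1 -1 -1/2 0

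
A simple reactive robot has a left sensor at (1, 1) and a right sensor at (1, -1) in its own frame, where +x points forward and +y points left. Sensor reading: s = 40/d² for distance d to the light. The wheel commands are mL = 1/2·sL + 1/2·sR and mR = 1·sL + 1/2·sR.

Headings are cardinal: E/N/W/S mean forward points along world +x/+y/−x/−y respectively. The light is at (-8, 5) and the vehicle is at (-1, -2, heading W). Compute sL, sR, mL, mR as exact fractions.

left sensor world pos  = (-2, -3); dL² = 100
right sensor world pos = (-2, -1); dR² = 72
sL = 40/100 = 2/5
sR = 40/72 = 5/9
mL = 1/2·sL + 1/2·sR = 43/90
mR = 1·sL + 1/2·sR = 61/90

2/5 5/9 43/90 61/90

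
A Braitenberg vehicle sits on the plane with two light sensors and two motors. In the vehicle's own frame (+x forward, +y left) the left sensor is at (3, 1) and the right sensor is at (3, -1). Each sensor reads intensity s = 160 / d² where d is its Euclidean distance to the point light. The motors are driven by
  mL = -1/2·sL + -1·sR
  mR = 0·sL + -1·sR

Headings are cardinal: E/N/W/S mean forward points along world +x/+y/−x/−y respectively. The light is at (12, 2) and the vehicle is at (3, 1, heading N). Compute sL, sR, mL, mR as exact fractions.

left sensor world pos  = (2, 4); dL² = 104
right sensor world pos = (4, 4); dR² = 68
sL = 160/104 = 20/13
sR = 160/68 = 40/17
mL = -1/2·sL + -1·sR = -690/221
mR = 0·sL + -1·sR = -40/17

20/13 40/17 -690/221 -40/17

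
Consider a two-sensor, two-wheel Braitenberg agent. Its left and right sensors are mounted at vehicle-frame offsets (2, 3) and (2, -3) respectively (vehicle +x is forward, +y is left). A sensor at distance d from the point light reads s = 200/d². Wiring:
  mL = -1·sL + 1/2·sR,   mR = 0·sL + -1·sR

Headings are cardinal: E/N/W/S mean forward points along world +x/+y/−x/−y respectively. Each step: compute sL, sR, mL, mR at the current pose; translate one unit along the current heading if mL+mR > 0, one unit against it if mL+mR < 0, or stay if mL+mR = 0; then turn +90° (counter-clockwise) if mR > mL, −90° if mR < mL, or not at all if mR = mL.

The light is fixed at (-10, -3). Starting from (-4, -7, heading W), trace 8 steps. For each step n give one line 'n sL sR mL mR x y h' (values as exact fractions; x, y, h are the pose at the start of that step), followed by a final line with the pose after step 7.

n=0: pose=(-4,-7,W); sL=40/13, sR=200/17; mL=620/221, mR=-200/17; mL+mR=-1980/221 → advance -1; mR−mL=-3220/221 → turn -1·90°
n=1: pose=(-3,-7,N); sL=10, sR=25/13; mL=-235/26, mR=-25/13; mL+mR=-285/26 → advance -1; mR−mL=185/26 → turn +1·90°
n=2: pose=(-3,-8,W); sL=200/89, sR=200/29; mL=3100/2581, mR=-200/29; mL+mR=-14700/2581 → advance -1; mR−mL=-20900/2581 → turn -1·90°
n=3: pose=(-2,-8,N); sL=100/17, sR=20/13; mL=-1130/221, mR=-20/13; mL+mR=-1470/221 → advance -1; mR−mL=790/221 → turn +1·90°
n=4: pose=(-2,-9,W); sL=200/117, sR=40/9; mL=20/39, mR=-40/9; mL+mR=-460/117 → advance -1; mR−mL=-580/117 → turn -1·90°
n=5: pose=(-1,-9,N); sL=50/13, sR=5/4; mL=-335/104, mR=-5/4; mL+mR=-465/104 → advance -1; mR−mL=205/104 → turn +1·90°
n=6: pose=(-1,-10,W); sL=200/149, sR=40/13; mL=380/1937, mR=-40/13; mL+mR=-5580/1937 → advance -1; mR−mL=-6340/1937 → turn -1·90°
n=7: pose=(0,-10,N); sL=100/37, sR=100/97; mL=-7850/3589, mR=-100/97; mL+mR=-11550/3589 → advance -1; mR−mL=4150/3589 → turn +1·90°

0 40/13 200/17 620/221 -200/17 -4 -7 W
1 10 25/13 -235/26 -25/13 -3 -7 N
2 200/89 200/29 3100/2581 -200/29 -3 -8 W
3 100/17 20/13 -1130/221 -20/13 -2 -8 N
4 200/117 40/9 20/39 -40/9 -2 -9 W
5 50/13 5/4 -335/104 -5/4 -1 -9 N
6 200/149 40/13 380/1937 -40/13 -1 -10 W
7 100/37 100/97 -7850/3589 -100/97 0 -10 N
final 0 -11 W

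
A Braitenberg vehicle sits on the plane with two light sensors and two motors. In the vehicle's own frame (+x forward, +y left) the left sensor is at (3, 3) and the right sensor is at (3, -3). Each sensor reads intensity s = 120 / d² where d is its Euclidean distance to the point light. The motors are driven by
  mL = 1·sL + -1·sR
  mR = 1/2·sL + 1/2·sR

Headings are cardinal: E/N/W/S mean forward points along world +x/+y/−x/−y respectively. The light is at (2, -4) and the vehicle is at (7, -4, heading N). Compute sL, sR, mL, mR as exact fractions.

left sensor world pos  = (4, -1); dL² = 13
right sensor world pos = (10, -1); dR² = 73
sL = 120/13 = 120/13
sR = 120/73 = 120/73
mL = 1·sL + -1·sR = 7200/949
mR = 1/2·sL + 1/2·sR = 5160/949

120/13 120/73 7200/949 5160/949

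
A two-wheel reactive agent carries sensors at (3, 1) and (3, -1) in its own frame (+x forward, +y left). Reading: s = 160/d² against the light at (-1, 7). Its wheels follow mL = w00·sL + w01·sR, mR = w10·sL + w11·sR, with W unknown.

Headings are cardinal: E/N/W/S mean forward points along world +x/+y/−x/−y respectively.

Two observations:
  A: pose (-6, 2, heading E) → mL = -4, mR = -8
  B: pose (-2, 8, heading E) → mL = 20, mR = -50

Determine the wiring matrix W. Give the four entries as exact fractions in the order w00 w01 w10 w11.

-1 1 -1/2 -1

obs A: pose=(-6,2,E) → sL=8, sR=4, mL=-4, mR=-8
obs B: pose=(-2,8,E) → sL=20, sR=40, mL=20, mR=-50
sensor matrix S = [[8, 4], [20, 40]]; det S = 240
solve [mL_A; mL_B] = S·[w00; w01] and [mR_A; mR_B] = S·[w10; w11]:
  w00 = -1, w01 = 1, w10 = -1/2, w11 = -1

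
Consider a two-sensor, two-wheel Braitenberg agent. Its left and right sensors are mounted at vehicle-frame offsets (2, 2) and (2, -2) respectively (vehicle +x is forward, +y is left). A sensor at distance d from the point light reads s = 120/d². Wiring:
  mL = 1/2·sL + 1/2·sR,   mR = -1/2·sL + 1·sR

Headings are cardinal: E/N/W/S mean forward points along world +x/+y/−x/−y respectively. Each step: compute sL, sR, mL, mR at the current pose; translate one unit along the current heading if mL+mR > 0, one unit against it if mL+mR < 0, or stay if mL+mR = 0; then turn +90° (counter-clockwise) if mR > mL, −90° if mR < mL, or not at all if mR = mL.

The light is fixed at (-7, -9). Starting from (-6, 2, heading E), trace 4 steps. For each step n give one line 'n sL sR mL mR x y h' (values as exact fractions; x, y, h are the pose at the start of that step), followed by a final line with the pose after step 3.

0 60/89 4/3 268/267 266/267 -6 2 E
1 120/97 40/27 3560/2619 2260/2619 -5 2 S
2 15/8 5/6 65/48 -5/48 -5 1 W
3 24/29 40/51 1192/1479 548/1479 -6 1 N
final -6 2 E

n=0: pose=(-6,2,E); sL=60/89, sR=4/3; mL=268/267, mR=266/267; mL+mR=2 → advance +1; mR−mL=-2/267 → turn -1·90°
n=1: pose=(-5,2,S); sL=120/97, sR=40/27; mL=3560/2619, mR=2260/2619; mL+mR=20/9 → advance +1; mR−mL=-1300/2619 → turn -1·90°
n=2: pose=(-5,1,W); sL=15/8, sR=5/6; mL=65/48, mR=-5/48; mL+mR=5/4 → advance +1; mR−mL=-35/24 → turn -1·90°
n=3: pose=(-6,1,N); sL=24/29, sR=40/51; mL=1192/1479, mR=548/1479; mL+mR=20/17 → advance +1; mR−mL=-644/1479 → turn -1·90°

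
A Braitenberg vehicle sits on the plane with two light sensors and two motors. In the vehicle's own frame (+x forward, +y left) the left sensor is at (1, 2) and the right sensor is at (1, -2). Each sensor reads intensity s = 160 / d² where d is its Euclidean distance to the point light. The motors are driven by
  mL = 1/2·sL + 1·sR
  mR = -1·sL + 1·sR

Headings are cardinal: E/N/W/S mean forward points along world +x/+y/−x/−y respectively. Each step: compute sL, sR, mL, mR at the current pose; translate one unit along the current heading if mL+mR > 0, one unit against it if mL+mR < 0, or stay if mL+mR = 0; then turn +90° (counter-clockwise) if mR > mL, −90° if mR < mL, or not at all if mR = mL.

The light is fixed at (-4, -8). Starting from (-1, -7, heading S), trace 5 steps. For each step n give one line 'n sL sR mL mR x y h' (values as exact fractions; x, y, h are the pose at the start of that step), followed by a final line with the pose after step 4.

n=0: pose=(-1,-7,S); sL=32/5, sR=160; mL=816/5, mR=768/5; mL+mR=1584/5 → advance +1; mR−mL=-48/5 → turn -1·90°
n=1: pose=(-1,-8,W); sL=20, sR=20; mL=30, mR=0; mL+mR=30 → advance +1; mR−mL=-30 → turn -1·90°
n=2: pose=(-2,-8,N); sL=160, sR=160/17; mL=1520/17, mR=-2560/17; mL+mR=-1040/17 → advance -1; mR−mL=-240 → turn -1·90°
n=3: pose=(-2,-9,E); sL=16, sR=80/9; mL=152/9, mR=-64/9; mL+mR=88/9 → advance +1; mR−mL=-24 → turn -1·90°
n=4: pose=(-1,-9,S); sL=160/29, sR=32; mL=1008/29, mR=768/29; mL+mR=1776/29 → advance +1; mR−mL=-240/29 → turn -1·90°

0 32/5 160 816/5 768/5 -1 -7 S
1 20 20 30 0 -1 -8 W
2 160 160/17 1520/17 -2560/17 -2 -8 N
3 16 80/9 152/9 -64/9 -2 -9 E
4 160/29 32 1008/29 768/29 -1 -9 S
final -1 -10 W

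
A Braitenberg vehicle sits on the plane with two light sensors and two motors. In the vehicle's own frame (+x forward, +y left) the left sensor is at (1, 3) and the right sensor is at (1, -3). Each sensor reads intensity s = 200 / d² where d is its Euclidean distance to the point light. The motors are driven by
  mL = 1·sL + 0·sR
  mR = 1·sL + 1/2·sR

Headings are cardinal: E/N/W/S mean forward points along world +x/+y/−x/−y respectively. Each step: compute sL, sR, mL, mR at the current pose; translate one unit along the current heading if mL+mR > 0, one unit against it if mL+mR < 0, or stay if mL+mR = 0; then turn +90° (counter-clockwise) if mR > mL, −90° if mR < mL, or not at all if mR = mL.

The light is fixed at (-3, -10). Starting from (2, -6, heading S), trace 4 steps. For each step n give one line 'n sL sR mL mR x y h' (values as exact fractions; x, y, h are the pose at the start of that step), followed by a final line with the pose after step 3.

n=0: pose=(2,-6,S); sL=200/73, sR=200/13; mL=200/73, mR=9900/949; mL+mR=12500/949 → advance +1; mR−mL=100/13 → turn +1·90°
n=1: pose=(2,-7,E); sL=25/9, sR=50/9; mL=25/9, mR=50/9; mL+mR=25/3 → advance +1; mR−mL=25/9 → turn +1·90°
n=2: pose=(3,-7,N); sL=8, sR=200/97; mL=8, mR=876/97; mL+mR=1652/97 → advance +1; mR−mL=100/97 → turn +1·90°
n=3: pose=(3,-6,W); sL=100/13, sR=100/37; mL=100/13, mR=4350/481; mL+mR=8050/481 → advance +1; mR−mL=50/37 → turn +1·90°

0 200/73 200/13 200/73 9900/949 2 -6 S
1 25/9 50/9 25/9 50/9 2 -7 E
2 8 200/97 8 876/97 3 -7 N
3 100/13 100/37 100/13 4350/481 3 -6 W
final 2 -6 S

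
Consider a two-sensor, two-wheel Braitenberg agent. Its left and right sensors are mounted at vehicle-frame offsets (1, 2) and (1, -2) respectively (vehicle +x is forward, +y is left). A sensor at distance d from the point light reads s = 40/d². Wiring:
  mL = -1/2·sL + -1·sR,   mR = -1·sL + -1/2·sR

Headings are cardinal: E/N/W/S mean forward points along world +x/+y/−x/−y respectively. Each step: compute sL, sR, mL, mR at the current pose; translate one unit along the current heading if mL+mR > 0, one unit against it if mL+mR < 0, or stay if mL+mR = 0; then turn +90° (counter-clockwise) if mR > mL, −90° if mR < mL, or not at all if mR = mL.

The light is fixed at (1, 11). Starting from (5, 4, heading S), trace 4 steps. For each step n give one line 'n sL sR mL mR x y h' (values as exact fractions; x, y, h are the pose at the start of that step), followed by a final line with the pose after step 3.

0 2/5 10/17 -67/85 -59/85 5 4 S
1 40/41 40/89 -3420/3649 -4380/3649 5 5 E
2 20/37 4/5 -198/185 -174/185 4 5 S
3 8/5 8/13 -92/65 -124/65 4 6 E
final 3 6 S

n=0: pose=(5,4,S); sL=2/5, sR=10/17; mL=-67/85, mR=-59/85; mL+mR=-126/85 → advance -1; mR−mL=8/85 → turn +1·90°
n=1: pose=(5,5,E); sL=40/41, sR=40/89; mL=-3420/3649, mR=-4380/3649; mL+mR=-7800/3649 → advance -1; mR−mL=-960/3649 → turn -1·90°
n=2: pose=(4,5,S); sL=20/37, sR=4/5; mL=-198/185, mR=-174/185; mL+mR=-372/185 → advance -1; mR−mL=24/185 → turn +1·90°
n=3: pose=(4,6,E); sL=8/5, sR=8/13; mL=-92/65, mR=-124/65; mL+mR=-216/65 → advance -1; mR−mL=-32/65 → turn -1·90°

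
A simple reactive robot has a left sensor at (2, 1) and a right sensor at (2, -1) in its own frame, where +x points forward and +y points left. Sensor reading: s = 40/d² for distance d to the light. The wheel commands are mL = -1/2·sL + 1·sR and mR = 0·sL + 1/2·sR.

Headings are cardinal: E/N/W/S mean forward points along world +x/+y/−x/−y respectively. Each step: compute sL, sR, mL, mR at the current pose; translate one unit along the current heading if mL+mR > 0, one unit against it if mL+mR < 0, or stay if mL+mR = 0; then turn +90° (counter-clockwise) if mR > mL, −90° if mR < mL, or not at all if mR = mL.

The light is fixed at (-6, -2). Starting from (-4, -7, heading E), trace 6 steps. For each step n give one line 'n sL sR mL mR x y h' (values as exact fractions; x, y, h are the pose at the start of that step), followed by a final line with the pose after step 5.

0 5/4 10/13 15/104 5/13 -4 -7 E
1 40/13 8/5 4/65 4/5 -3 -7 N
2 20/13 4 42/13 2 -3 -6 W
3 8 40/13 -12/13 20/13 -4 -6 N
4 5/2 10 35/4 5 -4 -5 W
5 40 8 -12 4 -5 -5 N
final -5 -6 W

n=0: pose=(-4,-7,E); sL=5/4, sR=10/13; mL=15/104, mR=5/13; mL+mR=55/104 → advance +1; mR−mL=25/104 → turn +1·90°
n=1: pose=(-3,-7,N); sL=40/13, sR=8/5; mL=4/65, mR=4/5; mL+mR=56/65 → advance +1; mR−mL=48/65 → turn +1·90°
n=2: pose=(-3,-6,W); sL=20/13, sR=4; mL=42/13, mR=2; mL+mR=68/13 → advance +1; mR−mL=-16/13 → turn -1·90°
n=3: pose=(-4,-6,N); sL=8, sR=40/13; mL=-12/13, mR=20/13; mL+mR=8/13 → advance +1; mR−mL=32/13 → turn +1·90°
n=4: pose=(-4,-5,W); sL=5/2, sR=10; mL=35/4, mR=5; mL+mR=55/4 → advance +1; mR−mL=-15/4 → turn -1·90°
n=5: pose=(-5,-5,N); sL=40, sR=8; mL=-12, mR=4; mL+mR=-8 → advance -1; mR−mL=16 → turn +1·90°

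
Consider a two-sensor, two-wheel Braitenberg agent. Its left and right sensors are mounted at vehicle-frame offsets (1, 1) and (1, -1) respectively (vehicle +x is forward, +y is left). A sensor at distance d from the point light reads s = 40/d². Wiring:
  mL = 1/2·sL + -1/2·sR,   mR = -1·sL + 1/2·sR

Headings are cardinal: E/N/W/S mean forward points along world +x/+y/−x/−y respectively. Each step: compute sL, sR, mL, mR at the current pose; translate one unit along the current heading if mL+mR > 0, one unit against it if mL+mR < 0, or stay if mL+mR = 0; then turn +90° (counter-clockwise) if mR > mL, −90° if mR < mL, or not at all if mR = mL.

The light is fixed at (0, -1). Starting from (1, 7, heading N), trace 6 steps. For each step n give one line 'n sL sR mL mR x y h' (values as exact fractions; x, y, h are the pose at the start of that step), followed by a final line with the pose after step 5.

n=0: pose=(1,7,N); sL=40/81, sR=8/17; mL=16/1377, mR=-356/1377; mL+mR=-20/81 → advance -1; mR−mL=-124/459 → turn -1·90°
n=1: pose=(1,6,E); sL=10/17, sR=1; mL=-7/34, mR=-3/34; mL+mR=-5/17 → advance -1; mR−mL=2/17 → turn +1·90°
n=2: pose=(0,6,N); sL=8/13, sR=8/13; mL=0, mR=-4/13; mL+mR=-4/13 → advance -1; mR−mL=-4/13 → turn -1·90°
n=3: pose=(0,5,E); sL=4/5, sR=20/13; mL=-24/65, mR=-2/65; mL+mR=-2/5 → advance -1; mR−mL=22/65 → turn +1·90°
n=4: pose=(-1,5,N); sL=40/53, sR=40/49; mL=-80/2597, mR=-900/2597; mL+mR=-20/53 → advance -1; mR−mL=-820/2597 → turn -1·90°
n=5: pose=(-1,4,E); sL=10/9, sR=5/2; mL=-25/36, mR=5/36; mL+mR=-5/9 → advance -1; mR−mL=5/6 → turn +1·90°

0 40/81 8/17 16/1377 -356/1377 1 7 N
1 10/17 1 -7/34 -3/34 1 6 E
2 8/13 8/13 0 -4/13 0 6 N
3 4/5 20/13 -24/65 -2/65 0 5 E
4 40/53 40/49 -80/2597 -900/2597 -1 5 N
5 10/9 5/2 -25/36 5/36 -1 4 E
final -2 4 N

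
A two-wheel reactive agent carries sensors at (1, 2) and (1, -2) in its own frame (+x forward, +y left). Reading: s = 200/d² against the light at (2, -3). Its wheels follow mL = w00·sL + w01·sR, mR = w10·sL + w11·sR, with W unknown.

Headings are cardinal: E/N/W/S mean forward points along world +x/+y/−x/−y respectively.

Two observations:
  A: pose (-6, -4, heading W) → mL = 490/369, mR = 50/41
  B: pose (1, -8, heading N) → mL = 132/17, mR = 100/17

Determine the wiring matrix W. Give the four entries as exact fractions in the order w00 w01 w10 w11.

obs A: pose=(-6,-4,W) → sL=20/9, sR=100/41, mL=490/369, mR=50/41
obs B: pose=(1,-8,N) → sL=8, sR=200/17, mL=132/17, mR=100/17
sensor matrix S = [[20/9, 100/41], [8, 200/17]]; det S = 41600/6273
solve [mL_A; mL_B] = S·[w00; w01] and [mR_A; mR_B] = S·[w10; w11]:
  w00 = -1/2, w01 = 1, w10 = 0, w11 = 1/2

-1/2 1 0 1/2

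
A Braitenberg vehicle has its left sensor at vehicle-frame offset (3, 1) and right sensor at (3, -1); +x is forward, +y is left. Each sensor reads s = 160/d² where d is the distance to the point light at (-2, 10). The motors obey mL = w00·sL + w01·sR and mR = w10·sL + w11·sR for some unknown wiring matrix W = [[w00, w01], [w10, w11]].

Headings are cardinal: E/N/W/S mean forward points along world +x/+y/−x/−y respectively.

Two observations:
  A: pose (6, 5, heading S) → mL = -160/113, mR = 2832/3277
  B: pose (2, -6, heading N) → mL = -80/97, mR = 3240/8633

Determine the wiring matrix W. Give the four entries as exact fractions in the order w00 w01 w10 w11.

obs A: pose=(6,5,S) → sL=32/29, sR=160/113, mL=-160/113, mR=2832/3277
obs B: pose=(2,-6,N) → sL=80/89, sR=80/97, mL=-80/97, mR=3240/8633
sensor matrix S = [[32/29, 160/113], [80/89, 80/97]]; det S = -10260480/28290341
solve [mL_A; mL_B] = S·[w00; w01] and [mR_A; mR_B] = S·[w10; w11]:
  w00 = 0, w01 = -1, w10 = -1/2, w11 = 1

0 -1 -1/2 1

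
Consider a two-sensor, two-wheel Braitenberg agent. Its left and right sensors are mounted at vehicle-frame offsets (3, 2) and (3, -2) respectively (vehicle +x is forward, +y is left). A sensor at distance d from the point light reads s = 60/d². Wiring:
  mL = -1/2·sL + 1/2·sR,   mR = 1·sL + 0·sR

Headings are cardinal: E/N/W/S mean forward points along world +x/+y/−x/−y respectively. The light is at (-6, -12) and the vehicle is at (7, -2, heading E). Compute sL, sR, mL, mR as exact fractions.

3/20 3/16 3/160 3/20

left sensor world pos  = (10, 0); dL² = 400
right sensor world pos = (10, -4); dR² = 320
sL = 60/400 = 3/20
sR = 60/320 = 3/16
mL = -1/2·sL + 1/2·sR = 3/160
mR = 1·sL + 0·sR = 3/20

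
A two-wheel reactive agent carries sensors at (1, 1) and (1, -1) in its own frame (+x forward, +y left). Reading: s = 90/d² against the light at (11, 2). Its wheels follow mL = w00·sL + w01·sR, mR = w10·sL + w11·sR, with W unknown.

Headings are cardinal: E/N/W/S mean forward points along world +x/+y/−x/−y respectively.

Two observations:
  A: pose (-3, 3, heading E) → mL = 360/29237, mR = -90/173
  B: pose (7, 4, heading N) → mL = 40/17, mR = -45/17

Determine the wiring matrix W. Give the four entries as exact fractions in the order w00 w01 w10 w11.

obs A: pose=(-3,3,E) → sL=90/173, sR=90/169, mL=360/29237, mR=-90/173
obs B: pose=(7,4,N) → sL=45/17, sR=5, mL=40/17, mR=-45/17
sensor matrix S = [[90/173, 90/169], [45/17, 5]]; det S = 592200/497029
solve [mL_A; mL_B] = S·[w00; w01] and [mR_A; mR_B] = S·[w10; w11]:
  w00 = -1, w01 = 1, w10 = -1, w11 = 0

-1 1 -1 0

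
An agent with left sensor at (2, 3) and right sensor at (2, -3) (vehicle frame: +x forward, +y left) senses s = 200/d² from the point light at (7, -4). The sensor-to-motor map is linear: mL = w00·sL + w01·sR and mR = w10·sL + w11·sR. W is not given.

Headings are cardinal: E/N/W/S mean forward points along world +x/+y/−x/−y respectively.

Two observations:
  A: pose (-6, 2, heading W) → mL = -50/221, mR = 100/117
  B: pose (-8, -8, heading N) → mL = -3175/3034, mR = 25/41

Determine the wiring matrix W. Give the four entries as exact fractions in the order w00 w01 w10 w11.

1/2 -1 1 0

obs A: pose=(-6,2,W) → sL=100/117, sR=100/153, mL=-50/221, mR=100/117
obs B: pose=(-8,-8,N) → sL=25/41, sR=50/37, mL=-3175/3034, mR=25/41
sensor matrix S = [[100/117, 100/153], [25/41, 50/37]]; det S = 2282500/3017313
solve [mL_A; mL_B] = S·[w00; w01] and [mR_A; mR_B] = S·[w10; w11]:
  w00 = 1/2, w01 = -1, w10 = 1, w11 = 0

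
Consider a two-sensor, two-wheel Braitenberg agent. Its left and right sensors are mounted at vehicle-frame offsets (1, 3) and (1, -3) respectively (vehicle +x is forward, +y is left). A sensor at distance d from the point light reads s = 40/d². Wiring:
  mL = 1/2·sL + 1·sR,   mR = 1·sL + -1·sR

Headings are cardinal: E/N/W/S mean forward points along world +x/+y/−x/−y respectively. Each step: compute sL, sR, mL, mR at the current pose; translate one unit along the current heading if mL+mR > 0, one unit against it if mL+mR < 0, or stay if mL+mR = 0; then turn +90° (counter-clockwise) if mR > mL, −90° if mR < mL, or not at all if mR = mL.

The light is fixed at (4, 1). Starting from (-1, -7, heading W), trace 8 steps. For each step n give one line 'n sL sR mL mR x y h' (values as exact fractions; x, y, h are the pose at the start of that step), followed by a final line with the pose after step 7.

n=0: pose=(-1,-7,W); sL=40/157, sR=40/61; mL=7500/9577, mR=-3840/9577; mL+mR=60/157 → advance +1; mR−mL=-11340/9577 → turn -1·90°
n=1: pose=(-2,-7,N); sL=4/13, sR=20/29; mL=318/377, mR=-144/377; mL+mR=6/13 → advance +1; mR−mL=-462/377 → turn -1·90°
n=2: pose=(-2,-6,E); sL=40/41, sR=8/25; mL=828/1025, mR=672/1025; mL+mR=60/41 → advance +1; mR−mL=-156/1025 → turn -1·90°
n=3: pose=(-1,-6,S); sL=10/17, sR=5/16; mL=165/272, mR=75/272; mL+mR=15/17 → advance +1; mR−mL=-45/136 → turn -1·90°
n=4: pose=(-1,-7,W); sL=40/157, sR=40/61; mL=7500/9577, mR=-3840/9577; mL+mR=60/157 → advance +1; mR−mL=-11340/9577 → turn -1·90°
n=5: pose=(-2,-7,N); sL=4/13, sR=20/29; mL=318/377, mR=-144/377; mL+mR=6/13 → advance +1; mR−mL=-462/377 → turn -1·90°
n=6: pose=(-2,-6,E); sL=40/41, sR=8/25; mL=828/1025, mR=672/1025; mL+mR=60/41 → advance +1; mR−mL=-156/1025 → turn -1·90°
n=7: pose=(-1,-6,S); sL=10/17, sR=5/16; mL=165/272, mR=75/272; mL+mR=15/17 → advance +1; mR−mL=-45/136 → turn -1·90°

0 40/157 40/61 7500/9577 -3840/9577 -1 -7 W
1 4/13 20/29 318/377 -144/377 -2 -7 N
2 40/41 8/25 828/1025 672/1025 -2 -6 E
3 10/17 5/16 165/272 75/272 -1 -6 S
4 40/157 40/61 7500/9577 -3840/9577 -1 -7 W
5 4/13 20/29 318/377 -144/377 -2 -7 N
6 40/41 8/25 828/1025 672/1025 -2 -6 E
7 10/17 5/16 165/272 75/272 -1 -6 S
final -1 -7 W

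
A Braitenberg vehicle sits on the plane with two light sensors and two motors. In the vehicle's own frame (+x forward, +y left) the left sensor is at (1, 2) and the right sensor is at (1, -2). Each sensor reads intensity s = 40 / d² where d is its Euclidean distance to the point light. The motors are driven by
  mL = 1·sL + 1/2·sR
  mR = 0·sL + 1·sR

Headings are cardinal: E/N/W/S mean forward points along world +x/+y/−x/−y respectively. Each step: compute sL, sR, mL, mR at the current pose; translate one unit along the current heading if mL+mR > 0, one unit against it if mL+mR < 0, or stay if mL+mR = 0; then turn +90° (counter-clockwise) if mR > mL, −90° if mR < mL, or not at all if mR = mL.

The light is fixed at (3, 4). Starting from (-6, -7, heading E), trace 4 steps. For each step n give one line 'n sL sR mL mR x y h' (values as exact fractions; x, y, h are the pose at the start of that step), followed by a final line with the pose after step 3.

n=0: pose=(-6,-7,E); sL=8/29, sR=40/233; mL=2444/6757, mR=40/233; mL+mR=3604/6757 → advance +1; mR−mL=-1284/6757 → turn -1·90°
n=1: pose=(-5,-7,S); sL=2/9, sR=10/61; mL=167/549, mR=10/61; mL+mR=257/549 → advance +1; mR−mL=-77/549 → turn -1·90°
n=2: pose=(-5,-8,W); sL=40/277, sR=40/181; mL=12780/50137, mR=40/181; mL+mR=23860/50137 → advance +1; mR−mL=-1700/50137 → turn -1·90°
n=3: pose=(-6,-8,N); sL=20/121, sR=4/17; mL=582/2057, mR=4/17; mL+mR=1066/2057 → advance +1; mR−mL=-98/2057 → turn -1·90°

0 8/29 40/233 2444/6757 40/233 -6 -7 E
1 2/9 10/61 167/549 10/61 -5 -7 S
2 40/277 40/181 12780/50137 40/181 -5 -8 W
3 20/121 4/17 582/2057 4/17 -6 -8 N
final -6 -7 E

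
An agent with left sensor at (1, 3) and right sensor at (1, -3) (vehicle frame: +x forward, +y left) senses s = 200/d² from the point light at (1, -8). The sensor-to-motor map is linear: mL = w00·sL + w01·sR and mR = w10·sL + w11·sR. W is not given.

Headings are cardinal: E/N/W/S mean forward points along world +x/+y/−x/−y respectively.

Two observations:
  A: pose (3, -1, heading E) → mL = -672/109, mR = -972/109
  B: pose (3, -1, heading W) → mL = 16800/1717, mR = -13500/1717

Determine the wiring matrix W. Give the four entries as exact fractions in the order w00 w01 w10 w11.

1 -1 -1/2 -1

obs A: pose=(3,-1,E) → sL=200/109, sR=8, mL=-672/109, mR=-972/109
obs B: pose=(3,-1,W) → sL=200/17, sR=200/101, mL=16800/1717, mR=-13500/1717
sensor matrix S = [[200/109, 8], [200/17, 200/101]]; det S = -16934400/187153
solve [mL_A; mL_B] = S·[w00; w01] and [mR_A; mR_B] = S·[w10; w11]:
  w00 = 1, w01 = -1, w10 = -1/2, w11 = -1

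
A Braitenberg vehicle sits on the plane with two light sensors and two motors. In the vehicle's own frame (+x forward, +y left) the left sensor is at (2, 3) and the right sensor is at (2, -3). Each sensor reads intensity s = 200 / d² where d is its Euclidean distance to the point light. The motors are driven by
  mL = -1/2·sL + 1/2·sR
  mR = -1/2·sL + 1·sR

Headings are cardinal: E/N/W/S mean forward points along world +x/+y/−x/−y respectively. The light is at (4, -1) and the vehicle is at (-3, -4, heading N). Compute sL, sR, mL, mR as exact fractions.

left sensor world pos  = (-6, -2); dL² = 101
right sensor world pos = (0, -2); dR² = 17
sL = 200/101 = 200/101
sR = 200/17 = 200/17
mL = -1/2·sL + 1/2·sR = 8400/1717
mR = -1/2·sL + 1·sR = 18500/1717

200/101 200/17 8400/1717 18500/1717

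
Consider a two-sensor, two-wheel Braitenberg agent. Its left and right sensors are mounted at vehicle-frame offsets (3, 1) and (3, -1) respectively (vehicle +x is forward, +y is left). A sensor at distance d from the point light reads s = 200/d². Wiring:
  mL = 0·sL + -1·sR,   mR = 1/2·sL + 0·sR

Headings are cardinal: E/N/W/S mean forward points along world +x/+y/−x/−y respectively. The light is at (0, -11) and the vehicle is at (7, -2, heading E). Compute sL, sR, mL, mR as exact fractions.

1 50/41 -50/41 1/2

left sensor world pos  = (10, -1); dL² = 200
right sensor world pos = (10, -3); dR² = 164
sL = 200/200 = 1
sR = 200/164 = 50/41
mL = 0·sL + -1·sR = -50/41
mR = 1/2·sL + 0·sR = 1/2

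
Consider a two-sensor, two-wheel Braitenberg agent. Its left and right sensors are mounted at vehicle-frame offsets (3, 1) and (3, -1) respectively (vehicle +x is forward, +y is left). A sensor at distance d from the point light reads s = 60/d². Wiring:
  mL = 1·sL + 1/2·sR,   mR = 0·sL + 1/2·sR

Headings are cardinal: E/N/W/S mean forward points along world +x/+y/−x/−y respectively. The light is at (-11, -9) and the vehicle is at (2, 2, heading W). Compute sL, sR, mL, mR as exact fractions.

left sensor world pos  = (-1, 1); dL² = 200
right sensor world pos = (-1, 3); dR² = 244
sL = 60/200 = 3/10
sR = 60/244 = 15/61
mL = 1·sL + 1/2·sR = 129/305
mR = 0·sL + 1/2·sR = 15/122

3/10 15/61 129/305 15/122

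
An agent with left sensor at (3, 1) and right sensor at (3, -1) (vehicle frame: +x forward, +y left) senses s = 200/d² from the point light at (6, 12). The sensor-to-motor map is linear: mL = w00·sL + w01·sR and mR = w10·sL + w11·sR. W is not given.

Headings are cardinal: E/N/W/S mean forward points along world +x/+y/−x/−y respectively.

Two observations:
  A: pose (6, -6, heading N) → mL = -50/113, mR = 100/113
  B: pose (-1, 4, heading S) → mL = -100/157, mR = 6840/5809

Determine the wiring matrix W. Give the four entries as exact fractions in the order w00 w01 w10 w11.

obs A: pose=(6,-6,N) → sL=100/113, sR=100/113, mL=-50/113, mR=100/113
obs B: pose=(-1,4,S) → sL=200/157, sR=40/37, mL=-100/157, mR=6840/5809
sensor matrix S = [[100/113, 100/113], [200/157, 40/37]]; det S = -112000/656417
solve [mL_A; mL_B] = S·[w00; w01] and [mR_A; mR_B] = S·[w10; w11]:
  w00 = -1/2, w01 = 0, w10 = 1/2, w11 = 1/2

-1/2 0 1/2 1/2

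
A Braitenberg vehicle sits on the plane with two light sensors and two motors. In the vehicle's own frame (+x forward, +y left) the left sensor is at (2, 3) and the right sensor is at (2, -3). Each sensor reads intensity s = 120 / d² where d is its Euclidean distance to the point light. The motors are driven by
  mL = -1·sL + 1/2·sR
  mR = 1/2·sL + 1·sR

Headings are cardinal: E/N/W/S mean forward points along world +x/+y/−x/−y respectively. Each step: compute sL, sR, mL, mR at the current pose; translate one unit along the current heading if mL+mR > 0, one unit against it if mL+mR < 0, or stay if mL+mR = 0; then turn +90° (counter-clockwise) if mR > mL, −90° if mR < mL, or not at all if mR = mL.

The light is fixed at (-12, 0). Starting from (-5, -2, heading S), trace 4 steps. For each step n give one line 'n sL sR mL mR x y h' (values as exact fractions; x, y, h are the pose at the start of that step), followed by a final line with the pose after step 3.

0 30/29 15/4 195/232 495/116 -5 -2 S
1 40/27 40/39 -340/351 620/351 -5 -3 E
2 60/13 60/61 -3270/793 2610/793 -4 -3 N
3 24/17 120/37 132/629 2484/629 -4 -4 W
final -5 -4 S

n=0: pose=(-5,-2,S); sL=30/29, sR=15/4; mL=195/232, mR=495/116; mL+mR=1185/232 → advance +1; mR−mL=795/232 → turn +1·90°
n=1: pose=(-5,-3,E); sL=40/27, sR=40/39; mL=-340/351, mR=620/351; mL+mR=280/351 → advance +1; mR−mL=320/117 → turn +1·90°
n=2: pose=(-4,-3,N); sL=60/13, sR=60/61; mL=-3270/793, mR=2610/793; mL+mR=-660/793 → advance -1; mR−mL=5880/793 → turn +1·90°
n=3: pose=(-4,-4,W); sL=24/17, sR=120/37; mL=132/629, mR=2484/629; mL+mR=2616/629 → advance +1; mR−mL=2352/629 → turn +1·90°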